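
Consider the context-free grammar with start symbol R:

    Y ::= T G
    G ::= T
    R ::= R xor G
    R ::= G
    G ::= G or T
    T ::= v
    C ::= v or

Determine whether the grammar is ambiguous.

Unambiguous

(C, Y are unreachable from R, so their rules don't affect L(R).) The grammar is stratified — R handles 'xor' (left-recursive), G handles 'or', T atoms. Each operator has a fixed associativity and precedence level, so every string has one parse.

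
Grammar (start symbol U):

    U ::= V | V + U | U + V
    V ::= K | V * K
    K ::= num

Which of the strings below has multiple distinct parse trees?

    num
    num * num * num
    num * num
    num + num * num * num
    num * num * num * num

num: 1 tree
num * num * num: 1 tree
num * num: 1 tree
num + num * num * num: 2 trees
num * num * num * num: 1 tree

num + num * num * num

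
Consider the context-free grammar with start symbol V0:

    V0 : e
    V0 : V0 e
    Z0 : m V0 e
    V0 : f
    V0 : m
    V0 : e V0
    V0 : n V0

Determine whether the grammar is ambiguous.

Ambiguous

Witness: e e

Derivation 1: V0 ⇒ V0 e ⇒ e e
Derivation 2: V0 ⇒ e V0 ⇒ e e

Two distinct leftmost derivations for the same string.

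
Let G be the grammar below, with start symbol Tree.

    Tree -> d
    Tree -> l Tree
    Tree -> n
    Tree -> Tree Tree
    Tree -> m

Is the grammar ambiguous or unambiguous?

Witness: d d d

Derivation 1: Tree ⇒ Tree Tree ⇒ d Tree ⇒ d Tree Tree ⇒ d d Tree ⇒ d d d
Derivation 2: Tree ⇒ Tree Tree ⇒ Tree Tree Tree ⇒ d Tree Tree ⇒ d d Tree ⇒ d d d

Two distinct leftmost derivations for the same string.

Ambiguous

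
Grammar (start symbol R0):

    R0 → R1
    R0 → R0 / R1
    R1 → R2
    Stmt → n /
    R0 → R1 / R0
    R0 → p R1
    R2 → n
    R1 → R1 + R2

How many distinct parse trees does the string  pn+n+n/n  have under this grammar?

Parse trees for pn+n+n/n:
  [R0 [R0 p [R1 [R1 [R1 [R2 n]] + [R2 n]] + [R2 n]]] / [R1 [R2 n]]]

1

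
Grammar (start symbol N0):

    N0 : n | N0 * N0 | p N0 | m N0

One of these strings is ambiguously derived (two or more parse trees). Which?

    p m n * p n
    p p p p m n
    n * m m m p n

p m n * p n

p m n * p n: 3 trees
p p p p m n: 1 tree
n * m m m p n: 1 tree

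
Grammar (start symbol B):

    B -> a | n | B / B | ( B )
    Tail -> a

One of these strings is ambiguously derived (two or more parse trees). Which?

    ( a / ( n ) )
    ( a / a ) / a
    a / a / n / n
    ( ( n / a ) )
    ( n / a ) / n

( a / ( n ) ): 1 tree
( a / a ) / a: 1 tree
a / a / n / n: 5 trees
( ( n / a ) ): 1 tree
( n / a ) / n: 1 tree

a / a / n / n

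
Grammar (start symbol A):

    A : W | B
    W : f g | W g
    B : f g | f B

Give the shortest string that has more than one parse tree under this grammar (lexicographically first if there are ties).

f g

length 2: f g has 2 parse trees

Two derivations of f g:
  A ⇒ W ⇒ f g
  A ⇒ B ⇒ f g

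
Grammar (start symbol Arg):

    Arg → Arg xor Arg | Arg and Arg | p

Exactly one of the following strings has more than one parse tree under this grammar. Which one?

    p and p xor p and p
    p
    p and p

p and p xor p and p

p and p xor p and p: 5 trees
p: 1 tree
p and p: 1 tree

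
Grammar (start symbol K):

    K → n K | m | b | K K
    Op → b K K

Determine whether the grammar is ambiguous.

Ambiguous

Witness: b b b

Derivation 1: K ⇒ K K ⇒ b K ⇒ b K K ⇒ b b K ⇒ b b b
Derivation 2: K ⇒ K K ⇒ K K K ⇒ b K K ⇒ b b K ⇒ b b b

Two distinct leftmost derivations for the same string.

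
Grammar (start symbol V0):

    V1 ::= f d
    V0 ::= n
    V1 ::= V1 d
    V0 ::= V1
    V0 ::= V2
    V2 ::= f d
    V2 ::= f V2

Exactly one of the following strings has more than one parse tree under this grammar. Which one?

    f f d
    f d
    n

f f d: 1 tree
f d: 2 trees
n: 1 tree

f d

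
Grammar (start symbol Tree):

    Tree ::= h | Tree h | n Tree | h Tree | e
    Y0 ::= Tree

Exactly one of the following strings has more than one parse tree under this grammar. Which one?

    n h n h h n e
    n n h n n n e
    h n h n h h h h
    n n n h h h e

n h n h h n e: 1 tree
n n h n n n e: 1 tree
h n h n h h h h: 64 trees
n n n h h h e: 1 tree

h n h n h h h h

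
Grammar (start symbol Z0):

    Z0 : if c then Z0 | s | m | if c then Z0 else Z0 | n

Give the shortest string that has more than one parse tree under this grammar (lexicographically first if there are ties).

if c then if c then m else m

length 1: no string has ≥2 trees
length 4: no string has ≥2 trees
length 6: no string has ≥2 trees
length 7: no string has ≥2 trees
length 9: if c then if c then m else m has 2 parse trees

Two derivations of if c then if c then m else m:
  Z0 ⇒ if c then Z0 ⇒ if c then if c then Z0 else Z0 ⇒ if c then if c then m else Z0 ⇒ if c then if c then m else m
  Z0 ⇒ if c then Z0 else Z0 ⇒ if c then if c then Z0 else Z0 ⇒ if c then if c then m else Z0 ⇒ if c then if c then m else m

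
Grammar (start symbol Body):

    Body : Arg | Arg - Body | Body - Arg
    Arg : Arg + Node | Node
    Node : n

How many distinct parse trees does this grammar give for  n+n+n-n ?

Parse trees for n+n+n-n:
  [Body [Arg [Arg [Arg [Node n]] + [Node n]] + [Node n]] - [Body [Arg [Node n]]]]
  [Body [Body [Arg [Arg [Arg [Node n]] + [Node n]] + [Node n]]] - [Arg [Node n]]]

2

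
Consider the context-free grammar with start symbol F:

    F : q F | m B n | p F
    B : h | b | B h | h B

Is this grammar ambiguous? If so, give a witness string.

Ambiguous

Witness: m h h n

Derivation 1: F ⇒ m B n ⇒ m B h n ⇒ m h h n
Derivation 2: F ⇒ m B n ⇒ m h B n ⇒ m h h n

Two distinct leftmost derivations for the same string.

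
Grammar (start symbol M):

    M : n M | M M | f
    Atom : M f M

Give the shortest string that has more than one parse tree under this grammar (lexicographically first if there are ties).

f f f

length 1: no string has ≥2 trees
length 2: no string has ≥2 trees
length 3: f f f has 2 parse trees

Two derivations of f f f:
  M ⇒ M M ⇒ M M M ⇒ f M M ⇒ f f M ⇒ f f f
  M ⇒ M M ⇒ f M ⇒ f M M ⇒ f f M ⇒ f f f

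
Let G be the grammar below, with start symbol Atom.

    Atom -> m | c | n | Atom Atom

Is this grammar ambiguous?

Witness: c c c

Derivation 1: Atom ⇒ Atom Atom ⇒ c Atom ⇒ c Atom Atom ⇒ c c Atom ⇒ c c c
Derivation 2: Atom ⇒ Atom Atom ⇒ Atom Atom Atom ⇒ c Atom Atom ⇒ c c Atom ⇒ c c c

Two distinct leftmost derivations for the same string.

Ambiguous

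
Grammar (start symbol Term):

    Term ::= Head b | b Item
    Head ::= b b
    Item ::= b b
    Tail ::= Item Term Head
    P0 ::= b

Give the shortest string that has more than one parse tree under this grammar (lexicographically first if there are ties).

length 3: b b b has 2 parse trees

Two derivations of b b b:
  Term ⇒ Head b ⇒ b b b
  Term ⇒ b Item ⇒ b b b

b b b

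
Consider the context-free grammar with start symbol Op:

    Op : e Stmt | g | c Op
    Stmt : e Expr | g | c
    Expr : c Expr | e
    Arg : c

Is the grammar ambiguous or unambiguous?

Unambiguous

(Arg is unreachable from Op, so its rules don't affect L(Op).) The reachable rules are right-linear with at most one rule per (nonterminal, next-terminal) pair. Each input token forces the next rule, so parsing is deterministic.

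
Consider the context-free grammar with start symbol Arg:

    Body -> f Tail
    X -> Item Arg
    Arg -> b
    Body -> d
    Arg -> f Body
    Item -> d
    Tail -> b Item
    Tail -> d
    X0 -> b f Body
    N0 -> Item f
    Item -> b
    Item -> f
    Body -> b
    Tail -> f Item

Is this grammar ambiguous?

(X0, N0, X are unreachable from Arg, so their rules don't affect L(Arg).) Restricted to the reachable nonterminals, every rule has the form A → t or A → t B, and no two rules for the same A share a first terminal. The grammar encodes a DFA — one run per string.

Unambiguous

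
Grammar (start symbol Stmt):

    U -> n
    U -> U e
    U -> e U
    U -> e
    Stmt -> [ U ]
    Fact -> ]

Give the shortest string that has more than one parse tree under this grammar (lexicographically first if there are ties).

[ e e ]

length 3: no string has ≥2 trees
length 4: [ e e ] has 2 parse trees

Two derivations of [ e e ]:
  Stmt ⇒ [ U ] ⇒ [ U e ] ⇒ [ e e ]
  Stmt ⇒ [ U ] ⇒ [ e U ] ⇒ [ e e ]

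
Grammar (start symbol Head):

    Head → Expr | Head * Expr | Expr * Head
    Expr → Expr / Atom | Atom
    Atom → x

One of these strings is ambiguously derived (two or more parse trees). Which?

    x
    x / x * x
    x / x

x / x * x

x: 1 tree
x / x * x: 2 trees
x / x: 1 tree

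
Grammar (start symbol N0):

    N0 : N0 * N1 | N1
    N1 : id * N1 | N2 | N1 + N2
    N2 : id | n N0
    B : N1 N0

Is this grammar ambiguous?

Witness: id * id

Derivation 1: N0 ⇒ N0 * N1 ⇒ N1 * N1 ⇒ N2 * N1 ⇒ id * N1 ⇒ id * N2 ⇒ id * id
Derivation 2: N0 ⇒ N1 ⇒ id * N1 ⇒ id * N2 ⇒ id * id

Two distinct leftmost derivations for the same string.

Ambiguous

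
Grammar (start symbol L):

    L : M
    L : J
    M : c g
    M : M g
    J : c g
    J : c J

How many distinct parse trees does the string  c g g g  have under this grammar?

Parse trees for c g g g:
  [L [M [M [M c g] g] g]]

1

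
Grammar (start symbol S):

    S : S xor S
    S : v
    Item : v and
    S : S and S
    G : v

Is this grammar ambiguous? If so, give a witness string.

Ambiguous

Witness: v and v and v

Derivation 1: S ⇒ S and S ⇒ v and S ⇒ v and S and S ⇒ v and v and S ⇒ v and v and v
Derivation 2: S ⇒ S and S ⇒ S and S and S ⇒ v and S and S ⇒ v and v and S ⇒ v and v and v

Two distinct leftmost derivations for the same string.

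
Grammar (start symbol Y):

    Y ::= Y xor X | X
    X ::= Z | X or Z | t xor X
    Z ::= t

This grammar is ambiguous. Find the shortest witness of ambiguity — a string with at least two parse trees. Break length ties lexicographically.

length 1: no string has ≥2 trees
length 3: t xor t has 2 parse trees

Two derivations of t xor t:
  Y ⇒ Y xor X ⇒ X xor X ⇒ Z xor X ⇒ t xor X ⇒ t xor Z ⇒ t xor t
  Y ⇒ X ⇒ t xor X ⇒ t xor Z ⇒ t xor t

t xor t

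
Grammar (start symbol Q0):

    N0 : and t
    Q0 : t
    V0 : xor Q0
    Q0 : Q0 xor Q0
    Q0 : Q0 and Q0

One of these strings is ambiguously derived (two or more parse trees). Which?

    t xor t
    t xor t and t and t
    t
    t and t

t xor t and t and t

t xor t: 1 tree
t xor t and t and t: 5 trees
t: 1 tree
t and t: 1 tree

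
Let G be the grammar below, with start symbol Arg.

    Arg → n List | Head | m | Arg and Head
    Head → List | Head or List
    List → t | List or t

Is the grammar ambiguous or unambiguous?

Witness: t or t

Derivation 1: Arg ⇒ Head ⇒ List ⇒ List or t ⇒ t or t
Derivation 2: Arg ⇒ Head ⇒ Head or List ⇒ List or List ⇒ t or List ⇒ t or t

Two distinct leftmost derivations for the same string.

Ambiguous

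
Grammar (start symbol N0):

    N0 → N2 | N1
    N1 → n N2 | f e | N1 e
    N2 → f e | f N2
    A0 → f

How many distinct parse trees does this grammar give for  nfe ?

1

Parse trees for nfe:
  [N0 [N1 n [N2 f e]]]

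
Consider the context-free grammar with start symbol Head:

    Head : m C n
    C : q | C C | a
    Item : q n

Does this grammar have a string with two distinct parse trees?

Ambiguous

Witness: m a a a n

Derivation 1: Head ⇒ m C n ⇒ m C C n ⇒ m C C C n ⇒ m a C C n ⇒ m a a C n ⇒ m a a a n
Derivation 2: Head ⇒ m C n ⇒ m C C n ⇒ m a C n ⇒ m a C C n ⇒ m a a C n ⇒ m a a a n

Two distinct leftmost derivations for the same string.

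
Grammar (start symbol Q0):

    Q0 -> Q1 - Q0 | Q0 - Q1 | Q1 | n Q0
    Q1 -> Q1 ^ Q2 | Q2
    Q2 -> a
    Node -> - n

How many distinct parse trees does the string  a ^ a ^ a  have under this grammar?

Parse trees for a ^ a ^ a:
  [Q0 [Q1 [Q1 [Q1 [Q2 a]] ^ [Q2 a]] ^ [Q2 a]]]

1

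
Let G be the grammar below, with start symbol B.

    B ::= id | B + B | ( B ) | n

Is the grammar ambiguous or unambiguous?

Ambiguous

Witness: id + id + id

Derivation 1: B ⇒ B + B ⇒ id + B ⇒ id + B + B ⇒ id + id + B ⇒ id + id + id
Derivation 2: B ⇒ B + B ⇒ B + B + B ⇒ id + B + B ⇒ id + id + B ⇒ id + id + id

Two distinct leftmost derivations for the same string.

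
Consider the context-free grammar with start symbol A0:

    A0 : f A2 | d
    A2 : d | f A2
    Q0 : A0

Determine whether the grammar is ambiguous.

(Q0 is unreachable from A0, so its rules don't affect L(A0).) Restricted to the reachable nonterminals, every rule has the form A → t or A → t B, and no two rules for the same A share a first terminal. The grammar encodes a DFA — one run per string.

Unambiguous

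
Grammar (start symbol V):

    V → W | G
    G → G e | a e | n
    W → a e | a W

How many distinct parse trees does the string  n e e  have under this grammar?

1

Parse trees for n e e:
  [V [G [G [G n] e] e]]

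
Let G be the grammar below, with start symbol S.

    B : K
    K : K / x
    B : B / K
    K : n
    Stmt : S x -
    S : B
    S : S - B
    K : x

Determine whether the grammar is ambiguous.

Ambiguous

Witness: n / x

Derivation 1: S ⇒ B ⇒ K ⇒ K / x ⇒ n / x
Derivation 2: S ⇒ B ⇒ B / K ⇒ K / K ⇒ n / K ⇒ n / x

Two distinct leftmost derivations for the same string.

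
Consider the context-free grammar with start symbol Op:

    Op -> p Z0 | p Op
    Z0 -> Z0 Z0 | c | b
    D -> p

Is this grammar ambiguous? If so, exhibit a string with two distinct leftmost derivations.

Witness: p b b b

Derivation 1: Op ⇒ p Z0 ⇒ p Z0 Z0 ⇒ p Z0 Z0 Z0 ⇒ p b Z0 Z0 ⇒ p b b Z0 ⇒ p b b b
Derivation 2: Op ⇒ p Z0 ⇒ p Z0 Z0 ⇒ p b Z0 ⇒ p b Z0 Z0 ⇒ p b b Z0 ⇒ p b b b

Two distinct leftmost derivations for the same string.

Ambiguous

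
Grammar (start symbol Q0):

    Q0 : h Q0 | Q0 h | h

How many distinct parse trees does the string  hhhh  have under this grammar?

Parse trees for hhhh:
  [Q0 h [Q0 h [Q0 h [Q0 h]]]]
  [Q0 h [Q0 h [Q0 [Q0 h] h]]]
  [Q0 h [Q0 [Q0 h [Q0 h]] h]]
  [Q0 h [Q0 [Q0 [Q0 h] h] h]]
  [Q0 [Q0 h [Q0 h [Q0 h]]] h]
  [Q0 [Q0 h [Q0 [Q0 h] h]] h]
  [Q0 [Q0 [Q0 h [Q0 h]] h] h]
  [Q0 [Q0 [Q0 [Q0 h] h] h] h]

8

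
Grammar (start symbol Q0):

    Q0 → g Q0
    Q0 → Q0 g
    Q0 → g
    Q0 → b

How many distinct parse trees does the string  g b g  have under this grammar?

Parse trees for g b g:
  [Q0 g [Q0 [Q0 b] g]]
  [Q0 [Q0 g [Q0 b]] g]

2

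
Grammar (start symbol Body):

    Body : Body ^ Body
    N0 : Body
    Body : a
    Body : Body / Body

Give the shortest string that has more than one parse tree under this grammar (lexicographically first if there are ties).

a / a / a

length 1: no string has ≥2 trees
length 3: no string has ≥2 trees
length 5: a / a / a has 2 parse trees

Two derivations of a / a / a:
  Body ⇒ Body / Body ⇒ a / Body ⇒ a / Body / Body ⇒ a / a / Body ⇒ a / a / a
  Body ⇒ Body / Body ⇒ Body / Body / Body ⇒ a / Body / Body ⇒ a / a / Body ⇒ a / a / a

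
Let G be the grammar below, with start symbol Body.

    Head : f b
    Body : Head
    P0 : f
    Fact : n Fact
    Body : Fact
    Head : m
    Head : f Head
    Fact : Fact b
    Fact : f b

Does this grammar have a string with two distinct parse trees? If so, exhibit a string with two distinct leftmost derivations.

Witness: f b

Derivation 1: Body ⇒ Head ⇒ f b
Derivation 2: Body ⇒ Fact ⇒ f b

Two distinct leftmost derivations for the same string.

Ambiguous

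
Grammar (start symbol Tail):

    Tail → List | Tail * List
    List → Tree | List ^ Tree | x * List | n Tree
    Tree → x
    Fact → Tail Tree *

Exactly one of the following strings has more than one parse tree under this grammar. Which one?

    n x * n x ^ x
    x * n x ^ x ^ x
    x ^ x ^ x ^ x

n x * n x ^ x: 1 tree
x * n x ^ x ^ x: 4 trees
x ^ x ^ x ^ x: 1 tree

x * n x ^ x ^ x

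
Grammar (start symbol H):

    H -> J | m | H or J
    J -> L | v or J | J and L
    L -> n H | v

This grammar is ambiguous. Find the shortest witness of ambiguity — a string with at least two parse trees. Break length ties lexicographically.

v or v

length 1: no string has ≥2 trees
length 2: no string has ≥2 trees
length 3: v or v has 2 parse trees

Two derivations of v or v:
  H ⇒ J ⇒ v or J ⇒ v or L ⇒ v or v
  H ⇒ H or J ⇒ J or J ⇒ L or J ⇒ v or J ⇒ v or L ⇒ v or v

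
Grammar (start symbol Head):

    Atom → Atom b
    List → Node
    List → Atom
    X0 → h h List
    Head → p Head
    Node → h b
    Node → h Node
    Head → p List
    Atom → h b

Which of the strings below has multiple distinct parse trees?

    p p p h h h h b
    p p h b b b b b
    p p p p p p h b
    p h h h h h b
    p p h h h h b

p p p h h h h b: 1 tree
p p h b b b b b: 1 tree
p p p p p p h b: 2 trees
p h h h h h b: 1 tree
p p h h h h b: 1 tree

p p p p p p h b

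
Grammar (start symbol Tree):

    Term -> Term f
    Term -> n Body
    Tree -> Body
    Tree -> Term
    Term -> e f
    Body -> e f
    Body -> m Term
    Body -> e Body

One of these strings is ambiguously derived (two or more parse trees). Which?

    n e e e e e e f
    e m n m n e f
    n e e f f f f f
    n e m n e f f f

n e m n e f f f

n e e e e e e f: 1 tree
e m n m n e f: 1 tree
n e e f f f f f: 1 tree
n e m n e f f f: 3 trees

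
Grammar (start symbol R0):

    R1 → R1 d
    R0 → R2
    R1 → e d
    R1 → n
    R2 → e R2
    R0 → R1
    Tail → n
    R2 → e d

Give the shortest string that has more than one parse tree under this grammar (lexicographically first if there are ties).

e d

length 1: no string has ≥2 trees
length 2: e d has 2 parse trees

Two derivations of e d:
  R0 ⇒ R2 ⇒ e d
  R0 ⇒ R1 ⇒ e d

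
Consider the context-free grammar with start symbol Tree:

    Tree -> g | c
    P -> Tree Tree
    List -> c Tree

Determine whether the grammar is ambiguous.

Unambiguous

(P, List are unreachable from Tree, so their rules don't affect L(Tree).) The reachable rules are right-linear with at most one rule per (nonterminal, next-terminal) pair. Each input token forces the next rule, so parsing is deterministic.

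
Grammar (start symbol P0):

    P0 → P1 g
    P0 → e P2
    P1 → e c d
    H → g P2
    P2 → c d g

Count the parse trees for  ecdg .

Parse trees for ecdg:
  [P0 [P1 e c d] g]
  [P0 e [P2 c d g]]

2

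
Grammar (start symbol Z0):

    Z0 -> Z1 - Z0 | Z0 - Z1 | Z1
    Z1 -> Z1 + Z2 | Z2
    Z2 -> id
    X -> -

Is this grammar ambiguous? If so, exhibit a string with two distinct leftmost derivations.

Witness: id - id

Derivation 1: Z0 ⇒ Z1 - Z0 ⇒ Z2 - Z0 ⇒ id - Z0 ⇒ id - Z1 ⇒ id - Z2 ⇒ id - id
Derivation 2: Z0 ⇒ Z0 - Z1 ⇒ Z1 - Z1 ⇒ Z2 - Z1 ⇒ id - Z1 ⇒ id - Z2 ⇒ id - id

Two distinct leftmost derivations for the same string.

Ambiguous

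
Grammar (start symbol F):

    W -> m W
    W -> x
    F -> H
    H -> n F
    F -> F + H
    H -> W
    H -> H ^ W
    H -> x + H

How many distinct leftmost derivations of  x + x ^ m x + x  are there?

3

Parse trees for x + x ^ m x + x:
  [F [F [H [H x + [H [W x]]] ^ [W m [W x]]]] + [H [W x]]]
  [F [F [H x + [H [H [W x]] ^ [W m [W x]]]]] + [H [W x]]]
  [F [F [F [H [W x]]] + [H [H [W x]] ^ [W m [W x]]]] + [H [W x]]]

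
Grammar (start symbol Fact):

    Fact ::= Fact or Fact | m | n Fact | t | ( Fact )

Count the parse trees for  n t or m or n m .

Parse trees for n t or m or n m:
  [Fact [Fact n [Fact t]] or [Fact [Fact m] or [Fact n [Fact m]]]]
  [Fact [Fact [Fact n [Fact t]] or [Fact m]] or [Fact n [Fact m]]]
  [Fact [Fact n [Fact [Fact t] or [Fact m]]] or [Fact n [Fact m]]]
  [Fact n [Fact [Fact t] or [Fact [Fact m] or [Fact n [Fact m]]]]]
  [Fact n [Fact [Fact [Fact t] or [Fact m]] or [Fact n [Fact m]]]]

5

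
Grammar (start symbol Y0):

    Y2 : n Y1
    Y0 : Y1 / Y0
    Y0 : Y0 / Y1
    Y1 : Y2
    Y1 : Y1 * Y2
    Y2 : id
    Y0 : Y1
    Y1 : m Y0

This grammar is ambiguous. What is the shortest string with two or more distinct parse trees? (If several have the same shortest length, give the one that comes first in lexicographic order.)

length 1: no string has ≥2 trees
length 2: no string has ≥2 trees
length 3: id / id has 2 parse trees

Two derivations of id / id:
  Y0 ⇒ Y1 / Y0 ⇒ Y2 / Y0 ⇒ id / Y0 ⇒ id / Y1 ⇒ id / Y2 ⇒ id / id
  Y0 ⇒ Y0 / Y1 ⇒ Y1 / Y1 ⇒ Y2 / Y1 ⇒ id / Y1 ⇒ id / Y2 ⇒ id / id

id / id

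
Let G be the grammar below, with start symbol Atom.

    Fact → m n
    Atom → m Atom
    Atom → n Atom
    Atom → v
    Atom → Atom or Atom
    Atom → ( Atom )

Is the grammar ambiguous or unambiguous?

Ambiguous

Witness: m v or v

Derivation 1: Atom ⇒ m Atom ⇒ m Atom or Atom ⇒ m v or Atom ⇒ m v or v
Derivation 2: Atom ⇒ Atom or Atom ⇒ m Atom or Atom ⇒ m v or Atom ⇒ m v or v

Two distinct leftmost derivations for the same string.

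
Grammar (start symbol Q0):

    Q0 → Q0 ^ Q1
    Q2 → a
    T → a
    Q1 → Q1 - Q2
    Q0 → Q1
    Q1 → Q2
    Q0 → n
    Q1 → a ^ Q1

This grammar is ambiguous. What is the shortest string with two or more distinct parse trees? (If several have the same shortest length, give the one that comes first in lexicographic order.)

a ^ a

length 1: no string has ≥2 trees
length 3: a ^ a has 2 parse trees

Two derivations of a ^ a:
  Q0 ⇒ Q0 ^ Q1 ⇒ Q1 ^ Q1 ⇒ Q2 ^ Q1 ⇒ a ^ Q1 ⇒ a ^ Q2 ⇒ a ^ a
  Q0 ⇒ Q1 ⇒ a ^ Q1 ⇒ a ^ Q2 ⇒ a ^ a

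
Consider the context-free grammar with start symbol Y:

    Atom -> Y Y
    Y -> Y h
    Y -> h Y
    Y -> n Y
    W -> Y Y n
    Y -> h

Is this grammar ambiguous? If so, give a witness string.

Ambiguous

Witness: h h

Derivation 1: Y ⇒ Y h ⇒ h h
Derivation 2: Y ⇒ h Y ⇒ h h

Two distinct leftmost derivations for the same string.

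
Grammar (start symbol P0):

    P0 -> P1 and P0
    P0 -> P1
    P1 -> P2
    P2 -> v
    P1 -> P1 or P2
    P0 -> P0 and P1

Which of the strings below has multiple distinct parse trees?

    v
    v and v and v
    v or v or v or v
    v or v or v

v and v and v

v: 1 tree
v and v and v: 4 trees
v or v or v or v: 1 tree
v or v or v: 1 tree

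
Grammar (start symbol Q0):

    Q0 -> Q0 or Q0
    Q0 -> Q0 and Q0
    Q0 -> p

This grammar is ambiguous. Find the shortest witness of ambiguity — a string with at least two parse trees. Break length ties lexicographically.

p and p and p

length 1: no string has ≥2 trees
length 3: no string has ≥2 trees
length 5: p and p and p has 2 parse trees

Two derivations of p and p and p:
  Q0 ⇒ Q0 and Q0 ⇒ Q0 and Q0 and Q0 ⇒ p and Q0 and Q0 ⇒ p and p and Q0 ⇒ p and p and p
  Q0 ⇒ Q0 and Q0 ⇒ p and Q0 ⇒ p and Q0 and Q0 ⇒ p and p and Q0 ⇒ p and p and p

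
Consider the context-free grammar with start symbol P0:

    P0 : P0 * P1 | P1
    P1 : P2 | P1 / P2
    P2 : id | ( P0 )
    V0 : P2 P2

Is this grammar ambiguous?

(V0 is unreachable from P0, so its rules don't affect L(P0).) P0 → P0 * P1 | P1  ;  P1 → P1 / P2 | P2  — a left-associative chain with P2 at the bottom. Each string factors uniquely by precedence.

Unambiguous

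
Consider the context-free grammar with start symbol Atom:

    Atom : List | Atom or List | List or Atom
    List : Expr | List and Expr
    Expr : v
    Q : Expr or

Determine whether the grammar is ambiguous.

Witness: v or v

Derivation 1: Atom ⇒ Atom or List ⇒ List or List ⇒ Expr or List ⇒ v or List ⇒ v or Expr ⇒ v or v
Derivation 2: Atom ⇒ List or Atom ⇒ Expr or Atom ⇒ v or Atom ⇒ v or List ⇒ v or Expr ⇒ v or v

Two distinct leftmost derivations for the same string.

Ambiguous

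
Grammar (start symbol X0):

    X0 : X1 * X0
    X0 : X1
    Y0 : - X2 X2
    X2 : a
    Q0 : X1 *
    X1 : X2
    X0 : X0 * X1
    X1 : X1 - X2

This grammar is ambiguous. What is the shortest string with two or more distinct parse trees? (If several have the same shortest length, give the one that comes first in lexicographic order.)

a * a

length 1: no string has ≥2 trees
length 3: a * a has 2 parse trees

Two derivations of a * a:
  X0 ⇒ X1 * X0 ⇒ X2 * X0 ⇒ a * X0 ⇒ a * X1 ⇒ a * X2 ⇒ a * a
  X0 ⇒ X0 * X1 ⇒ X1 * X1 ⇒ X2 * X1 ⇒ a * X1 ⇒ a * X2 ⇒ a * a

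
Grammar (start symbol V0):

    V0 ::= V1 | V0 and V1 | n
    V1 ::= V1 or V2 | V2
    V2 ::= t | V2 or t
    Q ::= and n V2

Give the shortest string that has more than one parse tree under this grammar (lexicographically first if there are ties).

t or t

length 1: no string has ≥2 trees
length 3: t or t has 2 parse trees

Two derivations of t or t:
  V0 ⇒ V1 ⇒ V1 or V2 ⇒ V2 or V2 ⇒ t or V2 ⇒ t or t
  V0 ⇒ V1 ⇒ V2 ⇒ V2 or t ⇒ t or t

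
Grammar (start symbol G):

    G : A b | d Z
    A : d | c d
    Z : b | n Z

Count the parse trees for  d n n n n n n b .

1

Parse trees for d n n n n n n b:
  [G d [Z n [Z n [Z n [Z n [Z n [Z n [Z b]]]]]]]]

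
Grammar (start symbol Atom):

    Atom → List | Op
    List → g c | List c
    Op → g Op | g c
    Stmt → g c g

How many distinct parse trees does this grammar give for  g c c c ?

Parse trees for g c c c:
  [Atom [List [List [List g c] c] c]]

1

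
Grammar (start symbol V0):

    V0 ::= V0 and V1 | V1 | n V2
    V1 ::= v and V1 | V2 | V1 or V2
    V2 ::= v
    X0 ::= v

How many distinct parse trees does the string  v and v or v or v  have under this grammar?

Parse trees for v and v or v or v:
  [V0 [V0 [V1 [V2 v]]] and [V1 [V1 [V1 [V2 v]] or [V2 v]] or [V2 v]]]
  [V0 [V1 v and [V1 [V1 [V1 [V2 v]] or [V2 v]] or [V2 v]]]]
  [V0 [V1 [V1 v and [V1 [V1 [V2 v]] or [V2 v]]] or [V2 v]]]
  [V0 [V1 [V1 [V1 v and [V1 [V2 v]]] or [V2 v]] or [V2 v]]]

4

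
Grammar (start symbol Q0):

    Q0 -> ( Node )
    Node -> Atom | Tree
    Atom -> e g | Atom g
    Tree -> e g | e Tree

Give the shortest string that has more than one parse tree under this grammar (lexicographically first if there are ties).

( e g )

length 4: ( e g ) has 2 parse trees

Two derivations of ( e g ):
  Q0 ⇒ ( Node ) ⇒ ( Atom ) ⇒ ( e g )
  Q0 ⇒ ( Node ) ⇒ ( Tree ) ⇒ ( e g )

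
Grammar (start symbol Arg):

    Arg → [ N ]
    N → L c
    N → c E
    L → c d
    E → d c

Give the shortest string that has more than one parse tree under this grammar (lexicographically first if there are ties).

length 5: [ c d c ] has 2 parse trees

Two derivations of [ c d c ]:
  Arg ⇒ [ N ] ⇒ [ L c ] ⇒ [ c d c ]
  Arg ⇒ [ N ] ⇒ [ c E ] ⇒ [ c d c ]

[ c d c ]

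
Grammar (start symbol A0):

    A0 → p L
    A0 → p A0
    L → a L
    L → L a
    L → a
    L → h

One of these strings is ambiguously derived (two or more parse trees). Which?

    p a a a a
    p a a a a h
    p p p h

p a a a a

p a a a a: 8 trees
p a a a a h: 1 tree
p p p h: 1 tree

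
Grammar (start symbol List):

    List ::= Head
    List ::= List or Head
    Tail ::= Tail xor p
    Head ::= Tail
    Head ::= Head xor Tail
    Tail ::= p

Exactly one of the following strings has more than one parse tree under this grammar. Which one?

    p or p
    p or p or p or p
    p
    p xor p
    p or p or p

p or p: 1 tree
p or p or p or p: 1 tree
p: 1 tree
p xor p: 2 trees
p or p or p: 1 tree

p xor p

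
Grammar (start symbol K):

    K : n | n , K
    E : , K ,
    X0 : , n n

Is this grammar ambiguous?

Unambiguous

(E, X0 are unreachable from K, so their rules don't affect L(K).) The reachable grammar is A → atom sep A | atom. Each atom is followed by either the separator (recurse) or end-of-string (stop) — no choice point.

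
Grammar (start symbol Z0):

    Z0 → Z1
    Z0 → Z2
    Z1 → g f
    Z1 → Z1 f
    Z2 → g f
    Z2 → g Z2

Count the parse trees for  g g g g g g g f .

Parse trees for g g g g g g g f:
  [Z0 [Z2 g [Z2 g [Z2 g [Z2 g [Z2 g [Z2 g [Z2 g f]]]]]]]]

1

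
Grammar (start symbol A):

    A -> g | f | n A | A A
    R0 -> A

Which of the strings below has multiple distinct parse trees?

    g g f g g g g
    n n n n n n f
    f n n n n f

g g f g g g g

g g f g g g g: 132 trees
n n n n n n f: 1 tree
f n n n n f: 1 tree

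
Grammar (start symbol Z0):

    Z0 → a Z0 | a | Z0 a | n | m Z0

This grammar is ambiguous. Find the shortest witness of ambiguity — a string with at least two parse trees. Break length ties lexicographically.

a a

length 1: no string has ≥2 trees
length 2: a a has 2 parse trees

Two derivations of a a:
  Z0 ⇒ a Z0 ⇒ a a
  Z0 ⇒ Z0 a ⇒ a a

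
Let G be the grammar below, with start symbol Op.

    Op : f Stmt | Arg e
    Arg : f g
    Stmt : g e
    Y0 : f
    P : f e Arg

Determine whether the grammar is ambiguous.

Ambiguous

Witness: f g e

Derivation 1: Op ⇒ f Stmt ⇒ f g e
Derivation 2: Op ⇒ Arg e ⇒ f g e

Two distinct leftmost derivations for the same string.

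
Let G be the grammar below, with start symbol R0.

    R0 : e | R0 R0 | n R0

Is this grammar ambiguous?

Witness: e e e

Derivation 1: R0 ⇒ R0 R0 ⇒ e R0 ⇒ e R0 R0 ⇒ e e R0 ⇒ e e e
Derivation 2: R0 ⇒ R0 R0 ⇒ R0 R0 R0 ⇒ e R0 R0 ⇒ e e R0 ⇒ e e e

Two distinct leftmost derivations for the same string.

Ambiguous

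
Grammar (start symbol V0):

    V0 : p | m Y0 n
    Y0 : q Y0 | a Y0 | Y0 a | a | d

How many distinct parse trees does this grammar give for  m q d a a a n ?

4

Parse trees for m q d a a a n:
  [V0 m [Y0 q [Y0 [Y0 [Y0 [Y0 d] a] a] a]] n]
  [V0 m [Y0 [Y0 q [Y0 [Y0 [Y0 d] a] a]] a] n]
  [V0 m [Y0 [Y0 [Y0 q [Y0 [Y0 d] a]] a] a] n]
  [V0 m [Y0 [Y0 [Y0 [Y0 q [Y0 d]] a] a] a] n]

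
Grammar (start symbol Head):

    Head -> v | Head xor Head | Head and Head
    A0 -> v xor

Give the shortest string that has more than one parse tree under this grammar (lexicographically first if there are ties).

length 1: no string has ≥2 trees
length 3: no string has ≥2 trees
length 5: v and v and v has 2 parse trees

Two derivations of v and v and v:
  Head ⇒ Head and Head ⇒ v and Head ⇒ v and Head and Head ⇒ v and v and Head ⇒ v and v and v
  Head ⇒ Head and Head ⇒ Head and Head and Head ⇒ v and Head and Head ⇒ v and v and Head ⇒ v and v and v

v and v and v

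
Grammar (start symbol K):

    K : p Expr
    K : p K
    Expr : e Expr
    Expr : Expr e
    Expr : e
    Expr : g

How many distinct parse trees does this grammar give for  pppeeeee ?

Parse trees for pppeeeee (showing first 6 of 16):
  [K p [K p [K p [Expr e [Expr e [Expr e [Expr e [Expr e]]]]]]]]
  [K p [K p [K p [Expr e [Expr e [Expr e [Expr [Expr e] e]]]]]]]
  [K p [K p [K p [Expr e [Expr e [Expr [Expr e [Expr e]] e]]]]]]
  [K p [K p [K p [Expr e [Expr e [Expr [Expr [Expr e] e] e]]]]]]
  [K p [K p [K p [Expr e [Expr [Expr e [Expr e [Expr e]]] e]]]]]
  [K p [K p [K p [Expr e [Expr [Expr e [Expr [Expr e] e]] e]]]]]

16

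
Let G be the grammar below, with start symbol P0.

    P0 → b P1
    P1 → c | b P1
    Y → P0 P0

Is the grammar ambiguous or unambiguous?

Unambiguous

(Y is unreachable from P0, so its rules don't affect L(P0).) Restricted to the reachable nonterminals, every rule has the form A → t or A → t B, and no two rules for the same A share a first terminal. The grammar encodes a DFA — one run per string.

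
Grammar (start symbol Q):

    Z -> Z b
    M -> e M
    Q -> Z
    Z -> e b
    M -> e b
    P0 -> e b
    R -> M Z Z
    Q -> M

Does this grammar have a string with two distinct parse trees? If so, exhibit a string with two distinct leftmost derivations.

Witness: e b

Derivation 1: Q ⇒ Z ⇒ e b
Derivation 2: Q ⇒ M ⇒ e b

Two distinct leftmost derivations for the same string.

Ambiguous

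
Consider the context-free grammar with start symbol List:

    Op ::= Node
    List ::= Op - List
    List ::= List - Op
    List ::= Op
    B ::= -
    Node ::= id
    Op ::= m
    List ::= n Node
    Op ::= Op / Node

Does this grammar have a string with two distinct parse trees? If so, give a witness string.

Witness: id - id

Derivation 1: List ⇒ Op - List ⇒ Node - List ⇒ id - List ⇒ id - Op ⇒ id - Node ⇒ id - id
Derivation 2: List ⇒ List - Op ⇒ Op - Op ⇒ Node - Op ⇒ id - Op ⇒ id - Node ⇒ id - id

Two distinct leftmost derivations for the same string.

Ambiguous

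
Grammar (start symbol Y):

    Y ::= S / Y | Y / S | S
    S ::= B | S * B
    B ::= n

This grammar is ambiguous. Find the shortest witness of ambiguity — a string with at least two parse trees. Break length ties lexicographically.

length 1: no string has ≥2 trees
length 3: n / n has 2 parse trees

Two derivations of n / n:
  Y ⇒ S / Y ⇒ B / Y ⇒ n / Y ⇒ n / S ⇒ n / B ⇒ n / n
  Y ⇒ Y / S ⇒ S / S ⇒ B / S ⇒ n / S ⇒ n / B ⇒ n / n

n / n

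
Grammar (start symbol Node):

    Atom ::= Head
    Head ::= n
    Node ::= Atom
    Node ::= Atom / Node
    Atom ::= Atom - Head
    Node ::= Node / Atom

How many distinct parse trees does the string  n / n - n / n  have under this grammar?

Parse trees for n / n - n / n:
  [Node [Atom [Head n]] / [Node [Atom [Atom [Head n]] - [Head n]] / [Node [Atom [Head n]]]]]
  [Node [Atom [Head n]] / [Node [Node [Atom [Atom [Head n]] - [Head n]]] / [Atom [Head n]]]]
  [Node [Node [Atom [Head n]] / [Node [Atom [Atom [Head n]] - [Head n]]]] / [Atom [Head n]]]
  [Node [Node [Node [Atom [Head n]]] / [Atom [Atom [Head n]] - [Head n]]] / [Atom [Head n]]]

4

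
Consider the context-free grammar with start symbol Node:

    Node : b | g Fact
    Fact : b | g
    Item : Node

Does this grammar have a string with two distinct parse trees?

(Item is unreachable from Node, so its rules don't affect L(Node).) Restricted to the reachable nonterminals, every rule has the form A → t or A → t B, and no two rules for the same A share a first terminal. The grammar encodes a DFA — one run per string.

Unambiguous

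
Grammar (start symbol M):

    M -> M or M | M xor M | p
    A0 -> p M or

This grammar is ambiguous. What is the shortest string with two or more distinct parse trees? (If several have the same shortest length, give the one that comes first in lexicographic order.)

p or p or p

length 1: no string has ≥2 trees
length 3: no string has ≥2 trees
length 5: p or p or p has 2 parse trees

Two derivations of p or p or p:
  M ⇒ M or M ⇒ M or M or M ⇒ p or M or M ⇒ p or p or M ⇒ p or p or p
  M ⇒ M or M ⇒ p or M ⇒ p or M or M ⇒ p or p or M ⇒ p or p or p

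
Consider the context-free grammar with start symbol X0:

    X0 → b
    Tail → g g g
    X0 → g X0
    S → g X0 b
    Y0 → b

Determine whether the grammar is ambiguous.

Unambiguous

Only X0 is reachable from X0; ignoring the rest: Each reachable nonterminal has at most one production per leading terminal, and all productions are right-linear; the derivation is determined token-by-token.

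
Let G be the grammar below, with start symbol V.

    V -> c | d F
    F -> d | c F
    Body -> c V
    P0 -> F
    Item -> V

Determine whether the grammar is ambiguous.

Unambiguous

Only V, F are reachable from V; ignoring the rest: Restricted to the reachable nonterminals, every rule has the form A → t or A → t B, and no two rules for the same A share a first terminal. The grammar encodes a DFA — one run per string.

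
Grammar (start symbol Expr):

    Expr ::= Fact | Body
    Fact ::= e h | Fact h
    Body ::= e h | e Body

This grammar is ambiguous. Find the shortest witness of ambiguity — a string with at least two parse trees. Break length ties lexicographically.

length 2: e h has 2 parse trees

Two derivations of e h:
  Expr ⇒ Fact ⇒ e h
  Expr ⇒ Body ⇒ e h

e h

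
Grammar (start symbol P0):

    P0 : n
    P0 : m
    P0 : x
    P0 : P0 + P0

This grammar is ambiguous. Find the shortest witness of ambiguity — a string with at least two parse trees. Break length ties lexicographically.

m + m + m

length 1: no string has ≥2 trees
length 3: no string has ≥2 trees
length 5: m + m + m has 2 parse trees

Two derivations of m + m + m:
  P0 ⇒ P0 + P0 ⇒ m + P0 ⇒ m + P0 + P0 ⇒ m + m + P0 ⇒ m + m + m
  P0 ⇒ P0 + P0 ⇒ P0 + P0 + P0 ⇒ m + P0 + P0 ⇒ m + m + P0 ⇒ m + m + m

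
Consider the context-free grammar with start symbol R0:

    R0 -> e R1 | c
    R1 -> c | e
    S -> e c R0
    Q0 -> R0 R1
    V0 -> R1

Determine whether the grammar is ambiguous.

Unambiguous

Only R0, R1 are reachable from R0; ignoring the rest: Each reachable nonterminal has at most one production per leading terminal, and all productions are right-linear; the derivation is determined token-by-token.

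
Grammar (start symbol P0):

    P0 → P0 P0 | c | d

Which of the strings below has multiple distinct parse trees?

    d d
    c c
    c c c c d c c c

c c c c d c c c

d d: 1 tree
c c: 1 tree
c c c c d c c c: 429 trees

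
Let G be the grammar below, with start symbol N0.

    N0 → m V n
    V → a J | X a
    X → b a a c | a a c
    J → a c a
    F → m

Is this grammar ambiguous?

Ambiguous

Witness: m a a c a n

Derivation 1: N0 ⇒ m V n ⇒ m a J n ⇒ m a a c a n
Derivation 2: N0 ⇒ m V n ⇒ m X a n ⇒ m a a c a n

Two distinct leftmost derivations for the same string.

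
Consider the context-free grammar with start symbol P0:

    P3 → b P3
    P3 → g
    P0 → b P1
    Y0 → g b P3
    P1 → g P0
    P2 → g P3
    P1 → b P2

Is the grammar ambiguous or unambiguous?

Unambiguous

Only P0, P1, P2, P3 are reachable from P0; ignoring the rest: Each reachable nonterminal has at most one production per leading terminal, and all productions are right-linear; the derivation is determined token-by-token.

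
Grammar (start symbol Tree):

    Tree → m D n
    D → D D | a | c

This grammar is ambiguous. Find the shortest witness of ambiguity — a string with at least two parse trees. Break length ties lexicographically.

m a a a n

length 3: no string has ≥2 trees
length 4: no string has ≥2 trees
length 5: m a a a n has 2 parse trees

Two derivations of m a a a n:
  Tree ⇒ m D n ⇒ m D D n ⇒ m D D D n ⇒ m a D D n ⇒ m a a D n ⇒ m a a a n
  Tree ⇒ m D n ⇒ m D D n ⇒ m a D n ⇒ m a D D n ⇒ m a a D n ⇒ m a a a n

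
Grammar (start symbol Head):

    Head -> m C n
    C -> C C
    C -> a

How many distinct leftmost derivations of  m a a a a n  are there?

Parse trees for m a a a a n:
  [Head m [C [C a] [C [C a] [C [C a] [C a]]]] n]
  [Head m [C [C a] [C [C [C a] [C a]] [C a]]] n]
  [Head m [C [C [C a] [C a]] [C [C a] [C a]]] n]
  [Head m [C [C [C a] [C [C a] [C a]]] [C a]] n]
  [Head m [C [C [C [C a] [C a]] [C a]] [C a]] n]

5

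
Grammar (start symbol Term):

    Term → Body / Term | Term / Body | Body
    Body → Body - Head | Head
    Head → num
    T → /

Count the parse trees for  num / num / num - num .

4

Parse trees for num / num / num - num:
  [Term [Body [Head num]] / [Term [Body [Head num]] / [Term [Body [Body [Head num]] - [Head num]]]]]
  [Term [Body [Head num]] / [Term [Term [Body [Head num]]] / [Body [Body [Head num]] - [Head num]]]]
  [Term [Term [Body [Head num]] / [Term [Body [Head num]]]] / [Body [Body [Head num]] - [Head num]]]
  [Term [Term [Term [Body [Head num]]] / [Body [Head num]]] / [Body [Body [Head num]] - [Head num]]]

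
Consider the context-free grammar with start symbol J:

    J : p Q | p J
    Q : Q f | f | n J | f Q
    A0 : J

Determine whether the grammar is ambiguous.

Ambiguous

Witness: p f f

Derivation 1: J ⇒ p Q ⇒ p Q f ⇒ p f f
Derivation 2: J ⇒ p Q ⇒ p f Q ⇒ p f f

Two distinct leftmost derivations for the same string.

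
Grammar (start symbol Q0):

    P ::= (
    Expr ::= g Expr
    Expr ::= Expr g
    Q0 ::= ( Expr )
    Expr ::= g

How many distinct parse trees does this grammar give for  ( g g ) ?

Parse trees for ( g g ):
  [Q0 ( [Expr g [Expr g]] )]
  [Q0 ( [Expr [Expr g] g] )]

2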